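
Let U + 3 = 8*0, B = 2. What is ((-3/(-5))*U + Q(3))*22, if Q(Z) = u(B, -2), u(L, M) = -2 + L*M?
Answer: -858/5 ≈ -171.60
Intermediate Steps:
U = -3 (U = -3 + 8*0 = -3 + 0 = -3)
Q(Z) = -6 (Q(Z) = -2 + 2*(-2) = -2 - 4 = -6)
((-3/(-5))*U + Q(3))*22 = (-3/(-5)*(-3) - 6)*22 = (-3*(-⅕)*(-3) - 6)*22 = ((⅗)*(-3) - 6)*22 = (-9/5 - 6)*22 = -39/5*22 = -858/5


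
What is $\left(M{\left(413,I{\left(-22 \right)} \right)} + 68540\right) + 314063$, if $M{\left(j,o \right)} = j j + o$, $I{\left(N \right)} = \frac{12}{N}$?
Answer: $\frac{6084886}{11} \approx 5.5317 \cdot 10^{5}$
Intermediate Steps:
$M{\left(j,o \right)} = o + j^{2}$ ($M{\left(j,o \right)} = j^{2} + o = o + j^{2}$)
$\left(M{\left(413,I{\left(-22 \right)} \right)} + 68540\right) + 314063 = \left(\left(\frac{12}{-22} + 413^{2}\right) + 68540\right) + 314063 = \left(\left(12 \left(- \frac{1}{22}\right) + 170569\right) + 68540\right) + 314063 = \left(\left(- \frac{6}{11} + 170569\right) + 68540\right) + 314063 = \left(\frac{1876253}{11} + 68540\right) + 314063 = \frac{2630193}{11} + 314063 = \frac{6084886}{11}$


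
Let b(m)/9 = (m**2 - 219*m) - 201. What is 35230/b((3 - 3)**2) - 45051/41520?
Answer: -514748953/25036560 ≈ -20.560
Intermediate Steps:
b(m) = -1809 - 1971*m + 9*m**2 (b(m) = 9*((m**2 - 219*m) - 201) = 9*(-201 + m**2 - 219*m) = -1809 - 1971*m + 9*m**2)
35230/b((3 - 3)**2) - 45051/41520 = 35230/(-1809 - 1971*(3 - 3)**2 + 9*((3 - 3)**2)**2) - 45051/41520 = 35230/(-1809 - 1971*0**2 + 9*(0**2)**2) - 45051*1/41520 = 35230/(-1809 - 1971*0 + 9*0**2) - 15017/13840 = 35230/(-1809 + 0 + 9*0) - 15017/13840 = 35230/(-1809 + 0 + 0) - 15017/13840 = 35230/(-1809) - 15017/13840 = 35230*(-1/1809) - 15017/13840 = -35230/1809 - 15017/13840 = -514748953/25036560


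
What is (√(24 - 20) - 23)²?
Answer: 441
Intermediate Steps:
(√(24 - 20) - 23)² = (√4 - 23)² = (2 - 23)² = (-21)² = 441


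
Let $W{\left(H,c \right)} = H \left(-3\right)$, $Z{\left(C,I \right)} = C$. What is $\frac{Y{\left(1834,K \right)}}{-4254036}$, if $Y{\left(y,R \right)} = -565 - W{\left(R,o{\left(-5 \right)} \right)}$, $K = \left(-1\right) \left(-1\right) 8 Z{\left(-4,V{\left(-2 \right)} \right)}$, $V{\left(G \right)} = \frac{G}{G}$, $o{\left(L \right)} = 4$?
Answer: $\frac{661}{4254036} \approx 0.00015538$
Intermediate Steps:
$V{\left(G \right)} = 1$
$W{\left(H,c \right)} = - 3 H$
$K = -32$ ($K = \left(-1\right) \left(-1\right) 8 \left(-4\right) = 1 \cdot 8 \left(-4\right) = 8 \left(-4\right) = -32$)
$Y{\left(y,R \right)} = -565 + 3 R$ ($Y{\left(y,R \right)} = -565 - - 3 R = -565 + 3 R$)
$\frac{Y{\left(1834,K \right)}}{-4254036} = \frac{-565 + 3 \left(-32\right)}{-4254036} = \left(-565 - 96\right) \left(- \frac{1}{4254036}\right) = \left(-661\right) \left(- \frac{1}{4254036}\right) = \frac{661}{4254036}$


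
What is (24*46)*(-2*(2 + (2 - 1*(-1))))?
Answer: -11040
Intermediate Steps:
(24*46)*(-2*(2 + (2 - 1*(-1)))) = 1104*(-2*(2 + (2 + 1))) = 1104*(-2*(2 + 3)) = 1104*(-2*5) = 1104*(-10) = -11040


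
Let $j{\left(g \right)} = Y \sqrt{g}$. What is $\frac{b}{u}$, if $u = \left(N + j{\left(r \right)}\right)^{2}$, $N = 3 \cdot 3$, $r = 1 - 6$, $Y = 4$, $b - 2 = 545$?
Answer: $\frac{547}{\left(9 + 4 i \sqrt{5}\right)^{2}} \approx 0.021103 - 3.3974 i$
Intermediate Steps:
$b = 547$ ($b = 2 + 545 = 547$)
$r = -5$ ($r = 1 - 6 = -5$)
$j{\left(g \right)} = 4 \sqrt{g}$
$N = 9$
$u = \left(9 + 4 i \sqrt{5}\right)^{2}$ ($u = \left(9 + 4 \sqrt{-5}\right)^{2} = \left(9 + 4 i \sqrt{5}\right)^{2} \approx 1.0 + 161.0 i$)
$\frac{b}{u} = \frac{547}{1 + 72 i \sqrt{5}}$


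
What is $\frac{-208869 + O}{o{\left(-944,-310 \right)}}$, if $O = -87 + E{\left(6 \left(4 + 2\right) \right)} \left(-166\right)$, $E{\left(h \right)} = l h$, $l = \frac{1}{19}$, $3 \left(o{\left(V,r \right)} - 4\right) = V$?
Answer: $\frac{2982105}{4427} \approx 673.62$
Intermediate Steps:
$o{\left(V,r \right)} = 4 + \frac{V}{3}$
$l = \frac{1}{19} \approx 0.052632$
$E{\left(h \right)} = \frac{h}{19}$
$O = - \frac{7629}{19}$ ($O = -87 + \frac{6 \left(4 + 2\right)}{19} \left(-166\right) = -87 + \frac{6 \cdot 6}{19} \left(-166\right) = -87 + \frac{1}{19} \cdot 36 \left(-166\right) = -87 + \frac{36}{19} \left(-166\right) = -87 - \frac{5976}{19} = - \frac{7629}{19} \approx -401.53$)
$\frac{-208869 + O}{o{\left(-944,-310 \right)}} = \frac{-208869 - \frac{7629}{19}}{4 + \frac{1}{3} \left(-944\right)} = - \frac{3976140}{19 \left(4 - \frac{944}{3}\right)} = - \frac{3976140}{19 \left(- \frac{932}{3}\right)} = \left(- \frac{3976140}{19}\right) \left(- \frac{3}{932}\right) = \frac{2982105}{4427}$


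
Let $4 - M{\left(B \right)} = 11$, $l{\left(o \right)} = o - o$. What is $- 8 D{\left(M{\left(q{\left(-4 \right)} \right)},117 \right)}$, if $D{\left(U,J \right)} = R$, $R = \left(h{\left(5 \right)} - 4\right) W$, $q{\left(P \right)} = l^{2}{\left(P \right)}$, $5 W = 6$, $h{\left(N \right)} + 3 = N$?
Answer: $\frac{96}{5} \approx 19.2$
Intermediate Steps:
$l{\left(o \right)} = 0$
$h{\left(N \right)} = -3 + N$
$W = \frac{6}{5}$ ($W = \frac{1}{5} \cdot 6 = \frac{6}{5} \approx 1.2$)
$q{\left(P \right)} = 0$ ($q{\left(P \right)} = 0^{2} = 0$)
$R = - \frac{12}{5}$ ($R = \left(\left(-3 + 5\right) - 4\right) \frac{6}{5} = \left(2 - 4\right) \frac{6}{5} = \left(-2\right) \frac{6}{5} = - \frac{12}{5} \approx -2.4$)
$M{\left(B \right)} = -7$ ($M{\left(B \right)} = 4 - 11 = -7$)
$D{\left(U,J \right)} = - \frac{12}{5}$
$- 8 D{\left(M{\left(q{\left(-4 \right)} \right)},117 \right)} = \left(-8\right) \left(- \frac{12}{5}\right) = \frac{96}{5}$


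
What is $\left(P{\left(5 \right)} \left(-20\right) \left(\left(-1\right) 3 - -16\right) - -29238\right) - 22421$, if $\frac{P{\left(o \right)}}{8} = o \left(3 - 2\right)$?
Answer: $-3583$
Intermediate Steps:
$P{\left(o \right)} = 8 o$ ($P{\left(o \right)} = 8 o \left(3 - 2\right) = 8 o 1 = 8 o$)
$\left(P{\left(5 \right)} \left(-20\right) \left(\left(-1\right) 3 - -16\right) - -29238\right) - 22421 = \left(8 \cdot 5 \left(-20\right) \left(\left(-1\right) 3 - -16\right) - -29238\right) - 22421 = \left(40 \left(-20\right) \left(-3 + 16\right) + 29238\right) - 22421 = \left(\left(-800\right) 13 + 29238\right) - 22421 = \left(-10400 + 29238\right) - 22421 = 18838 - 22421 = -3583$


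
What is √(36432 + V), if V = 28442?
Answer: √64874 ≈ 254.70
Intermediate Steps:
√(36432 + V) = √(36432 + 28442) = √64874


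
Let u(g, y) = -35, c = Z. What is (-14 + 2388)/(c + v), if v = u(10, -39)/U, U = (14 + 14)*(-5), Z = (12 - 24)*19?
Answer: -9496/911 ≈ -10.424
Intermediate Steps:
Z = -228 (Z = -12*19 = -228)
c = -228
U = -140 (U = 28*(-5) = -140)
v = ¼ (v = -35/(-140) = -35*(-1/140) = ¼ ≈ 0.25000)
(-14 + 2388)/(c + v) = (-14 + 2388)/(-228 + ¼) = 2374/(-911/4) = 2374*(-4/911) = -9496/911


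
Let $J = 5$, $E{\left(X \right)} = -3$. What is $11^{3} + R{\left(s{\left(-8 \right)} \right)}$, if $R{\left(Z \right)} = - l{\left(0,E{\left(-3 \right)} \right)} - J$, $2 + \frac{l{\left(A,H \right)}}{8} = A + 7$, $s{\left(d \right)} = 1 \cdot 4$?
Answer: $1286$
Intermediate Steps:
$s{\left(d \right)} = 4$
$l{\left(A,H \right)} = 40 + 8 A$ ($l{\left(A,H \right)} = -16 + 8 \left(A + 7\right) = -16 + 8 \left(7 + A\right) = -16 + \left(56 + 8 A\right) = 40 + 8 A$)
$R{\left(Z \right)} = -45$ ($R{\left(Z \right)} = - (40 + 8 \cdot 0) - 5 = - (40 + 0) - 5 = \left(-1\right) 40 - 5 = -40 - 5 = -45$)
$11^{3} + R{\left(s{\left(-8 \right)} \right)} = 11^{3} - 45 = 1331 - 45 = 1286$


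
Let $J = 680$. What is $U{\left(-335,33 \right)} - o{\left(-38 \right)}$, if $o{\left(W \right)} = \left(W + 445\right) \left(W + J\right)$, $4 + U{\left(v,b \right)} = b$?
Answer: $-261265$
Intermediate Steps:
$U{\left(v,b \right)} = -4 + b$
$o{\left(W \right)} = \left(445 + W\right) \left(680 + W\right)$ ($o{\left(W \right)} = \left(W + 445\right) \left(W + 680\right) = \left(445 + W\right) \left(680 + W\right)$)
$U{\left(-335,33 \right)} - o{\left(-38 \right)} = \left(-4 + 33\right) - \left(302600 + \left(-38\right)^{2} + 1125 \left(-38\right)\right) = 29 - \left(302600 + 1444 - 42750\right) = 29 - 261294 = -261265$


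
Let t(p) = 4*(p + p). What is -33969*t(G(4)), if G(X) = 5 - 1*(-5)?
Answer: -2717520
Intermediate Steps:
G(X) = 10 (G(X) = 5 + 5 = 10)
t(p) = 8*p (t(p) = 4*(2*p) = 8*p)
-33969*t(G(4)) = -271752*10 = -33969*80 = -2717520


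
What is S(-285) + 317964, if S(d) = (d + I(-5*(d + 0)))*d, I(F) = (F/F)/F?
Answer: 1995944/5 ≈ 3.9919e+5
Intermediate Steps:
I(F) = 1/F
S(d) = d*(d - 1/(5*d)) (S(d) = (d + 1/(-5*(d + 0)))*d = (d + 1/(-5*d))*d = (d - 1/(5*d))*d = d*(d - 1/(5*d)))
S(-285) + 317964 = (-1/5 + (-285)**2) + 317964 = (-1/5 + 81225) + 317964 = 406124/5 + 317964 = 1995944/5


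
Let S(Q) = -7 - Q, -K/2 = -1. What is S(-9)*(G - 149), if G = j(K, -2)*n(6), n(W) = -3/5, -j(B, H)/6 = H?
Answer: -1562/5 ≈ -312.40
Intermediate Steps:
K = 2 (K = -2*(-1) = 2)
j(B, H) = -6*H
n(W) = -⅗ (n(W) = -3*⅕ = -⅗)
G = -36/5 (G = -6*(-2)*(-⅗) = 12*(-⅗) = -36/5 ≈ -7.2000)
S(-9)*(G - 149) = (-7 - 1*(-9))*(-36/5 - 149) = (-7 + 9)*(-781/5) = 2*(-781/5) = -1562/5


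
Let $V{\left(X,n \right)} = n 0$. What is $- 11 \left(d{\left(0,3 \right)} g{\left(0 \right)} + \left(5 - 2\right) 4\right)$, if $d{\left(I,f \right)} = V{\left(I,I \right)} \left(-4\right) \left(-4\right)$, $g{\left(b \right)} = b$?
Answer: $-132$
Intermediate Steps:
$V{\left(X,n \right)} = 0$
$d{\left(I,f \right)} = 0$ ($d{\left(I,f \right)} = 0 \left(-4\right) \left(-4\right) = 0 \left(-4\right) = 0$)
$- 11 \left(d{\left(0,3 \right)} g{\left(0 \right)} + \left(5 - 2\right) 4\right) = - 11 \left(0 \cdot 0 + \left(5 - 2\right) 4\right) = - 11 \left(0 + 3 \cdot 4\right) = - 11 \left(0 + 12\right) = \left(-11\right) 12 = -132$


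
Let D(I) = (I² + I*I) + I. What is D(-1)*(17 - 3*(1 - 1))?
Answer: 17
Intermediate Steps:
D(I) = I + 2*I² (D(I) = (I² + I²) + I = 2*I² + I = I + 2*I²)
D(-1)*(17 - 3*(1 - 1)) = (-(1 + 2*(-1)))*(17 - 3*(1 - 1)) = (-(1 - 2))*(17 - 3*0) = (-1*(-1))*(17 + 0) = 1*17 = 17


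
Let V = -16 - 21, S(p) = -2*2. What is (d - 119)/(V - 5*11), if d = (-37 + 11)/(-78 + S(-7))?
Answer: 2433/1886 ≈ 1.2900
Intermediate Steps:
S(p) = -4
d = 13/41 (d = (-37 + 11)/(-78 - 4) = -26/(-82) = -26*(-1/82) = 13/41 ≈ 0.31707)
V = -37
(d - 119)/(V - 5*11) = (13/41 - 119)/(-37 - 5*11) = -4866/(41*(-37 - 55)) = -4866/41/(-92) = -4866/41*(-1/92) = 2433/1886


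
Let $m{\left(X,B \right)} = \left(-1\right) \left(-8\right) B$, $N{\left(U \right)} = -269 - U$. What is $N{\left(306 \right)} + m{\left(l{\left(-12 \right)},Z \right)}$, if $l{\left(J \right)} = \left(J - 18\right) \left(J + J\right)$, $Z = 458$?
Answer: $3089$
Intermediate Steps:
$l{\left(J \right)} = 2 J \left(-18 + J\right)$ ($l{\left(J \right)} = \left(-18 + J\right) 2 J = 2 J \left(-18 + J\right)$)
$m{\left(X,B \right)} = 8 B$
$N{\left(306 \right)} + m{\left(l{\left(-12 \right)},Z \right)} = \left(-269 - 306\right) + 8 \cdot 458 = \left(-269 - 306\right) + 3664 = -575 + 3664 = 3089$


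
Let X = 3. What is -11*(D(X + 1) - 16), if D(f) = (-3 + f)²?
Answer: 165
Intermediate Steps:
-11*(D(X + 1) - 16) = -11*((-3 + (3 + 1))² - 16) = -11*((-3 + 4)² - 16) = -11*(1² - 16) = -11*(1 - 16) = -11*(-15) = 165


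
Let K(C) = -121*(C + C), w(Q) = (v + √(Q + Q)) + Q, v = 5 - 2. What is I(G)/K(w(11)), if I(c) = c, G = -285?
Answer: 665/7018 - 95*√22/14036 ≈ 0.063010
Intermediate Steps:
v = 3
w(Q) = 3 + Q + √2*√Q (w(Q) = (3 + √(Q + Q)) + Q = (3 + √(2*Q)) + Q = (3 + √2*√Q) + Q = 3 + Q + √2*√Q)
K(C) = -242*C
I(G)/K(w(11)) = -285*(-1/(242*(3 + 11 + √2*√11))) = -285*(-1/(242*(3 + 11 + √22))) = -285*(-1/(242*(14 + √22))) = -285/(-3388 - 242*√22)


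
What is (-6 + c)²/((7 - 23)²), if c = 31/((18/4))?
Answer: 1/324 ≈ 0.0030864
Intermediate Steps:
c = 62/9 (c = 31/((18*(¼))) = 31/(9/2) = 31*(2/9) = 62/9 ≈ 6.8889)
(-6 + c)²/((7 - 23)²) = (-6 + 62/9)²/((7 - 23)²) = (8/9)²/((-16)²) = (64/81)/256 = (64/81)*(1/256) = 1/324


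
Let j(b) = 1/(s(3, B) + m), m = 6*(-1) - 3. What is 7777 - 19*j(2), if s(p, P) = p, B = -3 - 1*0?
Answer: 46681/6 ≈ 7780.2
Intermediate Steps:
m = -9 (m = -6 - 3 = -9)
B = -3 (B = -3 + 0 = -3)
j(b) = -⅙ (j(b) = 1/(3 - 9) = 1/(-6) = -⅙)
7777 - 19*j(2) = 7777 - 19*(-⅙) = 7777 + 19/6 = 46681/6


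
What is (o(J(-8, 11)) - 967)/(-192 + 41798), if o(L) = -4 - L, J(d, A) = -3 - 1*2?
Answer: -483/20803 ≈ -0.023218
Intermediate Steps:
J(d, A) = -5 (J(d, A) = -3 - 2 = -5)
(o(J(-8, 11)) - 967)/(-192 + 41798) = ((-4 - 1*(-5)) - 967)/(-192 + 41798) = ((-4 + 5) - 967)/41606 = (1 - 967)*(1/41606) = -966*1/41606 = -483/20803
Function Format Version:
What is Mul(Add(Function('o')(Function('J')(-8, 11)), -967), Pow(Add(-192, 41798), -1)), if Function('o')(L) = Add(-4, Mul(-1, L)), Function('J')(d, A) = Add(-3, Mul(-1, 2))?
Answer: Rational(-483, 20803) ≈ -0.023218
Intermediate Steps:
Function('J')(d, A) = -5 (Function('J')(d, A) = Add(-3, -2) = -5)
Mul(Add(Function('o')(Function('J')(-8, 11)), -967), Pow(Add(-192, 41798), -1)) = Mul(Add(Add(-4, Mul(-1, -5)), -967), Pow(Add(-192, 41798), -1)) = Mul(Add(Add(-4, 5), -967), Pow(41606, -1)) = Mul(Add(1, -967), Rational(1, 41606)) = Mul(-966, Rational(1, 41606)) = Rational(-483, 20803)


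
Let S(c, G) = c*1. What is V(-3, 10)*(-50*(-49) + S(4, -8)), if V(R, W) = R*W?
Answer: -73620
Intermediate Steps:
S(c, G) = c
V(-3, 10)*(-50*(-49) + S(4, -8)) = (-3*10)*(-50*(-49) + 4) = -30*(2450 + 4) = -30*2454 = -73620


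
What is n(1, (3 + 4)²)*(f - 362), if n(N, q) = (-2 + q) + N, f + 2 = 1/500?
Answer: -2183988/125 ≈ -17472.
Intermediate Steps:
f = -999/500 (f = -2 + 1/500 = -999/500 ≈ -1.9980)
n(N, q) = -2 + N + q
n(1, (3 + 4)²)*(f - 362) = (-2 + 1 + (3 + 4)²)*(-999/500 - 362) = (-2 + 1 + 7²)*(-181999/500) = (-2 + 1 + 49)*(-181999/500) = 48*(-181999/500) = -2183988/125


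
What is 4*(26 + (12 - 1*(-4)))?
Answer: 168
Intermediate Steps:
4*(26 + (12 - 1*(-4))) = 4*(26 + (12 + 4)) = 4*(26 + 16) = 4*42 = 168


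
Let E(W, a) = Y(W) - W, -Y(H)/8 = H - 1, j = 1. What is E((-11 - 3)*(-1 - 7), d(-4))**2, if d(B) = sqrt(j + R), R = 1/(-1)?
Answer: 1000000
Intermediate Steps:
R = -1
Y(H) = 8 - 8*H (Y(H) = -8*(H - 1) = -8*(-1 + H) = 8 - 8*H)
d(B) = 0 (d(B) = sqrt(1 - 1) = sqrt(0) = 0)
E(W, a) = 8 - 9*W (E(W, a) = (8 - 8*W) - W = 8 - 9*W)
E((-11 - 3)*(-1 - 7), d(-4))**2 = (8 - 9*(-11 - 3)*(-1 - 7))**2 = (8 - (-126)*(-8))**2 = (8 - 9*112)**2 = (8 - 1008)**2 = (-1000)**2 = 1000000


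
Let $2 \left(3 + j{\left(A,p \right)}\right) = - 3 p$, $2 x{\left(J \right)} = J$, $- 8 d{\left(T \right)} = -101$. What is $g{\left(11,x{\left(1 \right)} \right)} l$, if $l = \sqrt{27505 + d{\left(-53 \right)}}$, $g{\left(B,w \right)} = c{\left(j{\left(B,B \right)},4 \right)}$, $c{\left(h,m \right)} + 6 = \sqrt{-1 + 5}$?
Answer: $- \sqrt{440282} \approx -663.54$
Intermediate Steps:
$d{\left(T \right)} = \frac{101}{8}$ ($d{\left(T \right)} = \left(- \frac{1}{8}\right) \left(-101\right) = \frac{101}{8}$)
$x{\left(J \right)} = \frac{J}{2}$
$j{\left(A,p \right)} = -3 - \frac{3 p}{2}$ ($j{\left(A,p \right)} = -3 + \frac{\left(-3\right) p}{2} = -3 - \frac{3 p}{2}$)
$c{\left(h,m \right)} = -4$ ($c{\left(h,m \right)} = -6 + \sqrt{-1 + 5} = -6 + \sqrt{4} = -6 + 2 = -4$)
$g{\left(B,w \right)} = -4$
$l = \frac{\sqrt{440282}}{4}$ ($l = \sqrt{27505 + \frac{101}{8}} = \sqrt{\frac{220141}{8}} = \frac{\sqrt{440282}}{4} \approx 165.88$)
$g{\left(11,x{\left(1 \right)} \right)} l = - 4 \frac{\sqrt{440282}}{4} = - \sqrt{440282}$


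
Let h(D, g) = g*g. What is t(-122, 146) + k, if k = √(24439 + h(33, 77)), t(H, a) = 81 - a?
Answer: -65 + 4*√1898 ≈ 109.26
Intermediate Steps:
h(D, g) = g²
k = 4*√1898 (k = √(24439 + 77²) = √(24439 + 5929) = √30368 = 4*√1898 ≈ 174.26)
t(-122, 146) + k = (81 - 1*146) + 4*√1898 = (81 - 146) + 4*√1898 = -65 + 4*√1898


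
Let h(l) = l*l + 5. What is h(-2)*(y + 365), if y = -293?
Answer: 648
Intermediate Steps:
h(l) = 5 + l² (h(l) = l² + 5 = 5 + l²)
h(-2)*(y + 365) = (5 + (-2)²)*(-293 + 365) = (5 + 4)*72 = 9*72 = 648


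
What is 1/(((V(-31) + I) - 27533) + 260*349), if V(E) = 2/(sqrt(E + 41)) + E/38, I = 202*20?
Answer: 485517450/32649195877237 - 1444*sqrt(10)/32649195877237 ≈ 1.4871e-5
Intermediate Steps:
I = 4040
V(E) = 2/sqrt(41 + E) + E/38 (V(E) = 2/(sqrt(41 + E)) + E*(1/38) = 2/sqrt(41 + E) + E/38)
1/(((V(-31) + I) - 27533) + 260*349) = 1/((((2/sqrt(41 - 31) + (1/38)*(-31)) + 4040) - 27533) + 260*349) = 1/((((2/sqrt(10) - 31/38) + 4040) - 27533) + 90740) = 1/((((2*(sqrt(10)/10) - 31/38) + 4040) - 27533) + 90740) = 1/((((sqrt(10)/5 - 31/38) + 4040) - 27533) + 90740) = 1/((((-31/38 + sqrt(10)/5) + 4040) - 27533) + 90740) = 1/(((153489/38 + sqrt(10)/5) - 27533) + 90740) = 1/((-892765/38 + sqrt(10)/5) + 90740) = 1/(2555355/38 + sqrt(10)/5)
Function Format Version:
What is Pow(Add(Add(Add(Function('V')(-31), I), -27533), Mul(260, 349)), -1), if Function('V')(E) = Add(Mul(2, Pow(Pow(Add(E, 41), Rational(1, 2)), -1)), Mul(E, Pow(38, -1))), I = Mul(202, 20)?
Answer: Add(Rational(485517450, 32649195877237), Mul(Rational(-1444, 32649195877237), Pow(10, Rational(1, 2)))) ≈ 1.4871e-5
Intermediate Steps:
I = 4040
Function('V')(E) = Add(Mul(2, Pow(Add(41, E), Rational(-1, 2))), Mul(Rational(1, 38), E)) (Function('V')(E) = Add(Mul(2, Pow(Pow(Add(41, E), Rational(1, 2)), -1)), Mul(E, Rational(1, 38))) = Add(Mul(2, Pow(Add(41, E), Rational(-1, 2))), Mul(Rational(1, 38), E)))
Pow(Add(Add(Add(Function('V')(-31), I), -27533), Mul(260, 349)), -1) = Pow(Add(Add(Add(Add(Mul(2, Pow(Add(41, -31), Rational(-1, 2))), Mul(Rational(1, 38), -31)), 4040), -27533), Mul(260, 349)), -1) = Pow(Add(Add(Add(Add(Mul(2, Pow(10, Rational(-1, 2))), Rational(-31, 38)), 4040), -27533), 90740), -1) = Pow(Add(Add(Add(Add(Mul(2, Mul(Rational(1, 10), Pow(10, Rational(1, 2)))), Rational(-31, 38)), 4040), -27533), 90740), -1) = Pow(Add(Add(Add(Add(Mul(Rational(1, 5), Pow(10, Rational(1, 2))), Rational(-31, 38)), 4040), -27533), 90740), -1) = Pow(Add(Add(Add(Add(Rational(-31, 38), Mul(Rational(1, 5), Pow(10, Rational(1, 2)))), 4040), -27533), 90740), -1) = Pow(Add(Add(Add(Rational(153489, 38), Mul(Rational(1, 5), Pow(10, Rational(1, 2)))), -27533), 90740), -1) = Pow(Add(Add(Rational(-892765, 38), Mul(Rational(1, 5), Pow(10, Rational(1, 2)))), 90740), -1) = Pow(Add(Rational(2555355, 38), Mul(Rational(1, 5), Pow(10, Rational(1, 2)))), -1)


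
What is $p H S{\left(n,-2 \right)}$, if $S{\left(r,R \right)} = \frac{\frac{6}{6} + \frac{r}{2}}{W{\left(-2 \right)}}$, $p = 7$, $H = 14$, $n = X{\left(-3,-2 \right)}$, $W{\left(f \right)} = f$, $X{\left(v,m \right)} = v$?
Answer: $\frac{49}{2} \approx 24.5$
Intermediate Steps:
$n = -3$
$S{\left(r,R \right)} = - \frac{1}{2} - \frac{r}{4}$ ($S{\left(r,R \right)} = \frac{\frac{6}{6} + \frac{r}{2}}{-2} = \left(6 \cdot \frac{1}{6} + r \frac{1}{2}\right) \left(- \frac{1}{2}\right) = \left(1 + \frac{r}{2}\right) \left(- \frac{1}{2}\right) = - \frac{1}{2} - \frac{r}{4}$)
$p H S{\left(n,-2 \right)} = 7 \cdot 14 \left(- \frac{1}{2} - - \frac{3}{4}\right) = 98 \left(- \frac{1}{2} + \frac{3}{4}\right) = 98 \cdot \frac{1}{4} = \frac{49}{2}$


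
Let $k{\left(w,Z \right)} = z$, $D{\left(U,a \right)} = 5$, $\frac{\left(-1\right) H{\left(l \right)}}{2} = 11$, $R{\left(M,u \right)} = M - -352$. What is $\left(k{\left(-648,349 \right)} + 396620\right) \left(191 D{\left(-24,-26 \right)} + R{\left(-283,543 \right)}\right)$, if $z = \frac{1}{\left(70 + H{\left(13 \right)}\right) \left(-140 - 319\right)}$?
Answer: $\frac{559253237696}{1377} \approx 4.0614 \cdot 10^{8}$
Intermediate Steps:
$R{\left(M,u \right)} = 352 + M$ ($R{\left(M,u \right)} = M + 352 = 352 + M$)
$H{\left(l \right)} = -22$ ($H{\left(l \right)} = \left(-2\right) 11 = -22$)
$z = - \frac{1}{22032}$ ($z = \frac{1}{\left(70 - 22\right) \left(-140 - 319\right)} = \frac{1}{48 \left(-459\right)} = \frac{1}{-22032} = - \frac{1}{22032} \approx -4.5389 \cdot 10^{-5}$)
$k{\left(w,Z \right)} = - \frac{1}{22032}$
$\left(k{\left(-648,349 \right)} + 396620\right) \left(191 D{\left(-24,-26 \right)} + R{\left(-283,543 \right)}\right) = \left(- \frac{1}{22032} + 396620\right) \left(191 \cdot 5 + \left(352 - 283\right)\right) = \frac{8738331839 \left(955 + 69\right)}{22032} = \frac{8738331839}{22032} \cdot 1024 = \frac{559253237696}{1377}$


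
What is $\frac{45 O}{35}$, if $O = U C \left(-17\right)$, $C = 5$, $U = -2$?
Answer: $\frac{1530}{7} \approx 218.57$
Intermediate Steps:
$O = 170$ ($O = \left(-2\right) 5 \left(-17\right) = \left(-10\right) \left(-17\right) = 170$)
$\frac{45 O}{35} = \frac{45 \cdot 170}{35} = 7650 \cdot \frac{1}{35} = \frac{1530}{7}$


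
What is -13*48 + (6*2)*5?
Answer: -564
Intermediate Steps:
-13*48 + (6*2)*5 = -624 + 12*5 = -624 + 60 = -564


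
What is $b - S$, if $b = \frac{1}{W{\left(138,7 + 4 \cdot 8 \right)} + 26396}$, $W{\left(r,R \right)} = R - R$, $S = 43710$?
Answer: $- \frac{1153769159}{26396} \approx -43710.0$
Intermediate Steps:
$W{\left(r,R \right)} = 0$
$b = \frac{1}{26396}$ ($b = \frac{1}{0 + 26396} = \frac{1}{26396} \approx 3.7885 \cdot 10^{-5}$)
$b - S = \frac{1}{26396} - 43710 = - \frac{1153769159}{26396}$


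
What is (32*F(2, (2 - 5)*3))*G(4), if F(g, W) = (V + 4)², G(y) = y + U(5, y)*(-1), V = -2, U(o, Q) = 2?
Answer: 256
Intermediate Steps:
G(y) = -2 + y (G(y) = y + 2*(-1) = y - 2 = -2 + y)
F(g, W) = 4 (F(g, W) = (-2 + 4)² = 2² = 4)
(32*F(2, (2 - 5)*3))*G(4) = (32*4)*(-2 + 4) = 128*2 = 256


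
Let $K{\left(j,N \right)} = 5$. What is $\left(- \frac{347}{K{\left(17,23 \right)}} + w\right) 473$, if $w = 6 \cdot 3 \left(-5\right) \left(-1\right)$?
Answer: $\frac{48719}{5} \approx 9743.8$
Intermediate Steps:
$w = 90$ ($w = 6 \left(-15\right) \left(-1\right) = \left(-90\right) \left(-1\right) = 90$)
$\left(- \frac{347}{K{\left(17,23 \right)}} + w\right) 473 = \left(- \frac{347}{5} + 90\right) 473 = \frac{103}{5} \cdot 473 = \frac{48719}{5}$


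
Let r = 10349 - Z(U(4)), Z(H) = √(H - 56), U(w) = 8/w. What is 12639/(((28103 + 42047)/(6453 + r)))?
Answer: 106180239/35075 - 37917*I*√6/70150 ≈ 3027.2 - 1.324*I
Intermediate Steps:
Z(H) = √(-56 + H)
r = 10349 - 3*I*√6 (r = 10349 - √(-56 + 8/4) = 10349 - √(-56 + 8*(¼)) = 10349 - √(-56 + 2) = 10349 - √(-54) = 10349 - 3*I*√6 ≈ 10349.0 - 7.3485*I)
12639/(((28103 + 42047)/(6453 + r))) = 12639/(((28103 + 42047)/(6453 + (10349 - 3*I*√6)))) = 12639/((70150/(16802 - 3*I*√6))) = 12639*(8401/35075 - 3*I*√6/70150) = 106180239/35075 - 37917*I*√6/70150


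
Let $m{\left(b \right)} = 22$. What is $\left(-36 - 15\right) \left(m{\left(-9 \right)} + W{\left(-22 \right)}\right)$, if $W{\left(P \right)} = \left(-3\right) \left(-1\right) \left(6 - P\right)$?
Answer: $-5406$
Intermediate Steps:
$W{\left(P \right)} = 18 - 3 P$ ($W{\left(P \right)} = 3 \left(6 - P\right) = 18 - 3 P$)
$\left(-36 - 15\right) \left(m{\left(-9 \right)} + W{\left(-22 \right)}\right) = \left(-36 - 15\right) \left(22 + \left(18 - -66\right)\right) = - 51 \left(22 + \left(18 + 66\right)\right) = - 51 \left(22 + 84\right) = \left(-51\right) 106 = -5406$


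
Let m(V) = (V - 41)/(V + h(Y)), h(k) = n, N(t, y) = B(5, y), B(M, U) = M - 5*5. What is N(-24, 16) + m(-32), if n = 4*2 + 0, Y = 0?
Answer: -407/24 ≈ -16.958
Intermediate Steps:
B(M, U) = -25 + M (B(M, U) = M - 25 = -25 + M)
N(t, y) = -20 (N(t, y) = -25 + 5 = -20)
n = 8 (n = 8 + 0 = 8)
h(k) = 8
m(V) = (-41 + V)/(8 + V) (m(V) = (V - 41)/(V + 8) = (-41 + V)/(8 + V))
N(-24, 16) + m(-32) = -20 + (-41 - 32)/(8 - 32) = -20 - 73/(-24) = -20 - 1/24*(-73) = -20 + 73/24 = -407/24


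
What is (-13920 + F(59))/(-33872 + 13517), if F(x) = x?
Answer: 13861/20355 ≈ 0.68096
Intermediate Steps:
(-13920 + F(59))/(-33872 + 13517) = (-13920 + 59)/(-33872 + 13517) = -13861/(-20355) = -13861*(-1/20355) = 13861/20355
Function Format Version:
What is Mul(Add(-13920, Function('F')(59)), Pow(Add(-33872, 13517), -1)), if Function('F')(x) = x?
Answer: Rational(13861, 20355) ≈ 0.68096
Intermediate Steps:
Mul(Add(-13920, Function('F')(59)), Pow(Add(-33872, 13517), -1)) = Mul(Add(-13920, 59), Pow(Add(-33872, 13517), -1)) = Mul(-13861, Pow(-20355, -1)) = Mul(-13861, Rational(-1, 20355)) = Rational(13861, 20355)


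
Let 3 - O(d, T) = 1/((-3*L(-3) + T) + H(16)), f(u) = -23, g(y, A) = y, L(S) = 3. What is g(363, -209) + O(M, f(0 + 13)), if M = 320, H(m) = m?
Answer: 5857/16 ≈ 366.06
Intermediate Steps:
O(d, T) = 3 - 1/(7 + T) (O(d, T) = 3 - 1/((-3*3 + T) + 16) = 3 - 1/((-9 + T) + 16) = 3 - 1/(7 + T))
g(363, -209) + O(M, f(0 + 13)) = 363 + (20 + 3*(-23))/(7 - 23) = 363 + (20 - 69)/(-16) = 363 - 1/16*(-49) = 363 + 49/16 = 5857/16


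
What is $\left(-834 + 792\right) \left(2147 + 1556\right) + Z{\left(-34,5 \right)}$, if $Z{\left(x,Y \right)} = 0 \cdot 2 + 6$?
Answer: $-155520$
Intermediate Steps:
$Z{\left(x,Y \right)} = 6$ ($Z{\left(x,Y \right)} = 0 + 6 = 6$)
$\left(-834 + 792\right) \left(2147 + 1556\right) + Z{\left(-34,5 \right)} = \left(-834 + 792\right) \left(2147 + 1556\right) + 6 = \left(-42\right) 3703 + 6 = -155526 + 6 = -155520$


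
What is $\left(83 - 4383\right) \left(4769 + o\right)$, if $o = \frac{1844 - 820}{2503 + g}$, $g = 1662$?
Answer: $- \frac{17082961740}{833} \approx -2.0508 \cdot 10^{7}$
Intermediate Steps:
$o = \frac{1024}{4165}$ ($o = \frac{1844 - 820}{2503 + 1662} = \frac{1024}{4165} \approx 0.24586$)
$\left(83 - 4383\right) \left(4769 + o\right) = \left(83 - 4383\right) \left(4769 + \frac{1024}{4165}\right) = \left(-4300\right) \frac{19863909}{4165} = - \frac{17082961740}{833}$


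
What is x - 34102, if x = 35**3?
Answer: 8773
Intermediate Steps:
x = 42875
x - 34102 = 42875 - 34102 = 8773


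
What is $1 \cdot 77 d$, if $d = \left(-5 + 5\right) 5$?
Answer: $0$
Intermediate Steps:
$d = 0$ ($d = 0 \cdot 5 = 0$)
$1 \cdot 77 d = 1 \cdot 77 \cdot 0 = 77 \cdot 0 = 0$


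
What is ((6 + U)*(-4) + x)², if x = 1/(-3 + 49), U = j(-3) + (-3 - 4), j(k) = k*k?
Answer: 2163841/2116 ≈ 1022.6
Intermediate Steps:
j(k) = k²
U = 2 (U = (-3)² + (-3 - 4) = 9 - 7 = 2)
x = 1/46 ≈ 0.021739
((6 + U)*(-4) + x)² = ((6 + 2)*(-4) + 1/46)² = (8*(-4) + 1/46)² = (-32 + 1/46)² = (-1471/46)² = 2163841/2116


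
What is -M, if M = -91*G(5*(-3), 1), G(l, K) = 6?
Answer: 546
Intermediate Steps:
M = -546 (M = -91*6 = -546)
-M = -1*(-546) = 546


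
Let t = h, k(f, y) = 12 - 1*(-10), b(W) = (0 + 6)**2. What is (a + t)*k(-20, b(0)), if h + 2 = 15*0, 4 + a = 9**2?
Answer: 1650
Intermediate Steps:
a = 77 (a = -4 + 9**2 = -4 + 81 = 77)
b(W) = 36 (b(W) = 6**2 = 36)
h = -2 (h = -2 + 15*0 = -2 + 0 = -2)
k(f, y) = 22 (k(f, y) = 12 + 10 = 22)
t = -2
(a + t)*k(-20, b(0)) = (77 - 2)*22 = 75*22 = 1650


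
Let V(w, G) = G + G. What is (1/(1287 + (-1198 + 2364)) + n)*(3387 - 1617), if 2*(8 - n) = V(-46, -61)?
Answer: 299586660/2453 ≈ 1.2213e+5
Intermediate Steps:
V(w, G) = 2*G
n = 69 (n = 8 - (-61) = 8 - 1/2*(-122) = 8 + 61 = 69)
(1/(1287 + (-1198 + 2364)) + n)*(3387 - 1617) = (1/(1287 + (-1198 + 2364)) + 69)*(3387 - 1617) = (1/(1287 + 1166) + 69)*1770 = (1/2453 + 69)*1770 = (169258/2453)*1770 = 299586660/2453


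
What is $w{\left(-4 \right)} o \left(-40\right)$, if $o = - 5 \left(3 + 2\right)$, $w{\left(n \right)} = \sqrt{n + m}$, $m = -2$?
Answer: $1000 i \sqrt{6} \approx 2449.5 i$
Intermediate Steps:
$w{\left(n \right)} = \sqrt{-2 + n}$ ($w{\left(n \right)} = \sqrt{n - 2} = \sqrt{-2 + n}$)
$o = -25$ ($o = \left(-5\right) 5 = -25$)
$w{\left(-4 \right)} o \left(-40\right) = \sqrt{-2 - 4} \left(-25\right) \left(-40\right) = \sqrt{-6} \left(-25\right) \left(-40\right) = i \sqrt{6} \left(-25\right) \left(-40\right) = - 25 i \sqrt{6} \left(-40\right) = 1000 i \sqrt{6}$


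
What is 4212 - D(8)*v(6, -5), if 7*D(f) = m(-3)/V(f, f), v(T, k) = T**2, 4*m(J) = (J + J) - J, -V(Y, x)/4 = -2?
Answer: 235899/56 ≈ 4212.5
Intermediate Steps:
V(Y, x) = 8 (V(Y, x) = -4*(-2) = 8)
m(J) = J/4 (m(J) = ((J + J) - J)/4 = (2*J - J)/4 = J/4)
D(f) = -3/224 (D(f) = (((1/4)*(-3))/8)/7 = (-3/4*1/8)/7 = (1/7)*(-3/32) = -3/224)
4212 - D(8)*v(6, -5) = 4212 - (-3)*6**2/224 = 4212 - (-3)*36/224 = 4212 - 1*(-27/56) = 4212 + 27/56 = 235899/56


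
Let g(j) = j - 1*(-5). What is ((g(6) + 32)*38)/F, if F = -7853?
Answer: -1634/7853 ≈ -0.20807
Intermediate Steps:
g(j) = 5 + j (g(j) = j + 5 = 5 + j)
((g(6) + 32)*38)/F = (((5 + 6) + 32)*38)/(-7853) = ((11 + 32)*38)*(-1/7853) = (43*38)*(-1/7853) = 1634*(-1/7853) = -1634/7853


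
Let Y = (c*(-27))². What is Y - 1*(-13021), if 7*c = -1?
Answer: 638758/49 ≈ 13036.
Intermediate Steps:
c = -⅐ (c = (⅐)*(-1) = -⅐ ≈ -0.14286)
Y = 729/49 (Y = (-⅐*(-27))² = (27/7)² = 729/49 ≈ 14.878)
Y - 1*(-13021) = 729/49 - 1*(-13021) = 729/49 + 13021 = 638758/49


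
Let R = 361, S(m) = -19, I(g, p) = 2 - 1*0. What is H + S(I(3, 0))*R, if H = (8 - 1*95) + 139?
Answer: -6807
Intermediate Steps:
I(g, p) = 2 (I(g, p) = 2 + 0 = 2)
H = 52 (H = (8 - 95) + 139 = -87 + 139 = 52)
H + S(I(3, 0))*R = 52 - 19*361 = 52 - 6859 = -6807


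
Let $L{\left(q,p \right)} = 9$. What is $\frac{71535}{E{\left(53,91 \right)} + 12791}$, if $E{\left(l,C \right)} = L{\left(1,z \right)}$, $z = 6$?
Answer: $\frac{14307}{2560} \approx 5.5887$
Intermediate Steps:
$E{\left(l,C \right)} = 9$
$\frac{71535}{E{\left(53,91 \right)} + 12791} = \frac{71535}{9 + 12791} = \frac{71535}{12800} = 71535 \cdot \frac{1}{12800} = \frac{14307}{2560}$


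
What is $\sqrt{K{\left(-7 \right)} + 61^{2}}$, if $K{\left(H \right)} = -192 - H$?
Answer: $4 \sqrt{221} \approx 59.464$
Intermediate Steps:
$\sqrt{K{\left(-7 \right)} + 61^{2}} = \sqrt{\left(-192 - -7\right) + 61^{2}} = \sqrt{\left(-192 + 7\right) + 3721} = \sqrt{-185 + 3721} = \sqrt{3536} = 4 \sqrt{221}$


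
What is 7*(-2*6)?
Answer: -84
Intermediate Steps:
7*(-2*6) = 7*(-12) = -84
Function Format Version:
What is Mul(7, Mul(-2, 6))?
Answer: -84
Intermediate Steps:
Mul(7, Mul(-2, 6)) = Mul(7, -12) = -84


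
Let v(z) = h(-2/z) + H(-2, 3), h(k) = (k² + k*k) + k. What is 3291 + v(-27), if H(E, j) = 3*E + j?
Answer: 2397014/729 ≈ 3288.1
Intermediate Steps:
H(E, j) = j + 3*E
h(k) = k + 2*k² (h(k) = (k² + k²) + k = 2*k² + k = k + 2*k²)
v(z) = -3 - 2*(1 - 4/z)/z (v(z) = (-2/z)*(1 + 2*(-2/z)) + (3 + 3*(-2)) = (-2/z)*(1 - 4/z) + (3 - 6) = -2*(1 - 4/z)/z - 3 = -3 - 2*(1 - 4/z)/z)
3291 + v(-27) = 3291 + (-3 - 2/(-27) + 8/(-27)²) = 3291 + (-3 - 2*(-1/27) + 8*(1/729)) = 3291 + (-3 + 2/27 + 8/729) = 3291 - 2125/729 = 2397014/729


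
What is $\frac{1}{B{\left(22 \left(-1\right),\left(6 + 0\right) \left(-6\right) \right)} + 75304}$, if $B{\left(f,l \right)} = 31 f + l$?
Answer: $\frac{1}{74586} \approx 1.3407 \cdot 10^{-5}$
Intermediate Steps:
$B{\left(f,l \right)} = l + 31 f$
$\frac{1}{B{\left(22 \left(-1\right),\left(6 + 0\right) \left(-6\right) \right)} + 75304} = \frac{1}{\left(\left(6 + 0\right) \left(-6\right) + 31 \cdot 22 \left(-1\right)\right) + 75304} = \frac{1}{\left(6 \left(-6\right) + 31 \left(-22\right)\right) + 75304} = \frac{1}{\left(-36 - 682\right) + 75304} = \frac{1}{-718 + 75304} = \frac{1}{74586}$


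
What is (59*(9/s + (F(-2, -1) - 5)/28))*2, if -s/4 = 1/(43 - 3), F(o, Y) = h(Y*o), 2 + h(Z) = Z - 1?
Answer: -74517/7 ≈ -10645.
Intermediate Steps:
h(Z) = -3 + Z (h(Z) = -2 + (Z - 1) = -2 + (-1 + Z) = -3 + Z)
F(o, Y) = -3 + Y*o
s = -1/10 (s = -4/(43 - 3) = -4/40 = -4*1/40 = -1/10 ≈ -0.10000)
(59*(9/s + (F(-2, -1) - 5)/28))*2 = (59*(9/(-1/10) + ((-3 - 1*(-2)) - 5)/28))*2 = (59*(9*(-10) + ((-3 + 2) - 5)*(1/28)))*2 = (59*(-90 + (-1 - 5)*(1/28)))*2 = (59*(-90 - 6*1/28))*2 = (59*(-90 - 3/14))*2 = (59*(-1263/14))*2 = -74517/14*2 = -74517/7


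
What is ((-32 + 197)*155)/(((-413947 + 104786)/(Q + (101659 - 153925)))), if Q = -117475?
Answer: 4341126075/309161 ≈ 14042.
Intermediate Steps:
((-32 + 197)*155)/(((-413947 + 104786)/(Q + (101659 - 153925)))) = ((-32 + 197)*155)/(((-413947 + 104786)/(-117475 + (101659 - 153925)))) = (165*155)/((-309161/(-117475 - 52266))) = 25575/((-309161/(-169741))) = 25575/((-309161*(-1/169741))) = 25575/(309161/169741) = 25575*(169741/309161) = 4341126075/309161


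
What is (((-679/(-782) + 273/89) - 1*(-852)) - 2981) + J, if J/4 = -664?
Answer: -332752513/69598 ≈ -4781.1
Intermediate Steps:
J = -2656 (J = 4*(-664) = -2656)
(((-679/(-782) + 273/89) - 1*(-852)) - 2981) + J = (((-679/(-782) + 273/89) - 1*(-852)) - 2981) - 2656 = (((-679*(-1/782) + 273*(1/89)) + 852) - 2981) - 2656 = (((679/782 + 273/89) + 852) - 2981) - 2656 = ((273917/69598 + 852) - 2981) - 2656 = (59571413/69598 - 2981) - 2656 = -147900225/69598 - 2656 = -332752513/69598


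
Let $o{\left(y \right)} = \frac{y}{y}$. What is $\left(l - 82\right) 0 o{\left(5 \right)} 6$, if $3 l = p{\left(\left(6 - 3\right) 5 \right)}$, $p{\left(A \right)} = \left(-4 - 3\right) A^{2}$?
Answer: $0$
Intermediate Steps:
$p{\left(A \right)} = - 7 A^{2}$
$o{\left(y \right)} = 1$
$l = -525$ ($l = \frac{\left(-7\right) \left(\left(6 - 3\right) 5\right)^{2}}{3} = \frac{\left(-7\right) \left(3 \cdot 5\right)^{2}}{3} = \frac{\left(-7\right) 15^{2}}{3} = \frac{\left(-7\right) 225}{3} = \frac{1}{3} \left(-1575\right) = -525$)
$\left(l - 82\right) 0 o{\left(5 \right)} 6 = \left(-525 - 82\right) 0 \cdot 1 \cdot 6 = - 607 \cdot 0 \cdot 6 = \left(-607\right) 0 = 0$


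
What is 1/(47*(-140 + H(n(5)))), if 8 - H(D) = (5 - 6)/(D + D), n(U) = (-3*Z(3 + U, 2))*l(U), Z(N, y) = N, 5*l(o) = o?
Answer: -48/297839 ≈ -0.00016116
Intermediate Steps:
l(o) = o/5
n(U) = U*(-9 - 3*U)/5 (n(U) = (-3*(3 + U))*(U/5) = (-9 - 3*U)*(U/5) = U*(-9 - 3*U)/5)
H(D) = 8 + 1/(2*D) (H(D) = 8 - (5 - 6)/(D + D) = 8 - (-1)/(2*D) = 8 + 1/(2*D))
1/(47*(-140 + H(n(5)))) = 1/(47*(-140 + (8 + 1/(2*((-⅗*5*(3 + 5))))))) = 1/(47*(-140 + (8 + 1/(2*((-⅗*5*8)))))) = 1/(47*(-140 + (8 + (½)/(-24)))) = 1/(47*(-140 + (8 + (½)*(-1/24)))) = 1/(47*(-140 + (8 - 1/48))) = 1/(47*(-140 + 383/48)) = 1/(47*(-6337/48)) = 1/(-297839/48) = -48/297839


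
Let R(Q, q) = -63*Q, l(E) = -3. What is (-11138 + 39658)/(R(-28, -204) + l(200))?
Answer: 28520/1761 ≈ 16.195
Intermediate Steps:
(-11138 + 39658)/(R(-28, -204) + l(200)) = (-11138 + 39658)/(-63*(-28) - 3) = 28520/(1764 - 3) = 28520/1761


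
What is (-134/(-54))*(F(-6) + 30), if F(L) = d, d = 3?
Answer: 737/9 ≈ 81.889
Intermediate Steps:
F(L) = 3
(-134/(-54))*(F(-6) + 30) = (-134/(-54))*(3 + 30) = -134*(-1/54)*33 = (67/27)*33 = 737/9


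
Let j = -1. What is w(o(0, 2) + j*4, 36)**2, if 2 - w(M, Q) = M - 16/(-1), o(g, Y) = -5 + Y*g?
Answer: 25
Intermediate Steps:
w(M, Q) = -14 - M (w(M, Q) = 2 - (M - 16/(-1)) = 2 - (M - 16*(-1)) = 2 - (M + 16) = 2 - (16 + M) = 2 + (-16 - M) = -14 - M)
w(o(0, 2) + j*4, 36)**2 = (-14 - ((-5 + 2*0) - 1*4))**2 = (-14 - ((-5 + 0) - 4))**2 = (-14 - (-5 - 4))**2 = (-14 - 1*(-9))**2 = (-14 + 9)**2 = (-5)**2 = 25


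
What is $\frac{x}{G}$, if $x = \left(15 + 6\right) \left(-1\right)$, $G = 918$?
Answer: $- \frac{7}{306} \approx -0.022876$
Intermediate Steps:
$x = -21$ ($x = 21 \left(-1\right) = -21$)
$\frac{x}{G} = - \frac{21}{918} = \left(-21\right) \frac{1}{918} = - \frac{7}{306}$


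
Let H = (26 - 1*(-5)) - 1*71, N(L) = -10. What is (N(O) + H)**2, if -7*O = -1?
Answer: 2500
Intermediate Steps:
O = 1/7 (O = -1/7*(-1) = 1/7 ≈ 0.14286)
H = -40 (H = (26 + 5) - 71 = 31 - 71 = -40)
(N(O) + H)**2 = (-10 - 40)**2 = (-50)**2 = 2500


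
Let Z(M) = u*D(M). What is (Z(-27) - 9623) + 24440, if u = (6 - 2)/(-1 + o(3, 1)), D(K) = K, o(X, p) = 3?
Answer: 14763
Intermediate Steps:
u = 2 (u = (6 - 2)/(-1 + 3) = 4/2 = 4*(½) = 2)
Z(M) = 2*M
(Z(-27) - 9623) + 24440 = (2*(-27) - 9623) + 24440 = (-54 - 9623) + 24440 = -9677 + 24440 = 14763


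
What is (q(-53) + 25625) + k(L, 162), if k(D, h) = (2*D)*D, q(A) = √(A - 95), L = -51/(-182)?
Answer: 424403851/16562 + 2*I*√37 ≈ 25625.0 + 12.166*I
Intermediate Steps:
L = 51/182 (L = -51*(-1/182) = 51/182 ≈ 0.28022)
q(A) = √(-95 + A)
k(D, h) = 2*D²
(q(-53) + 25625) + k(L, 162) = (√(-95 - 53) + 25625) + 2*(51/182)² = (√(-148) + 25625) + 2*(2601/33124) = (2*I*√37 + 25625) + 2601/16562 = (25625 + 2*I*√37) + 2601/16562 = 424403851/16562 + 2*I*√37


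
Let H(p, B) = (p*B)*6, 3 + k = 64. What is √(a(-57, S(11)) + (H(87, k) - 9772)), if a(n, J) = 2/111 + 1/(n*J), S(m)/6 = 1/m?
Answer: √392658683006/4218 ≈ 148.56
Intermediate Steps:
S(m) = 6/m
k = 61 (k = -3 + 64 = 61)
H(p, B) = 6*B*p (H(p, B) = (B*p)*6 = 6*B*p)
a(n, J) = 2/111 + 1/(J*n) (a(n, J) = 2*(1/111) + 1/(J*n) = 2/111 + 1/(J*n))
√(a(-57, S(11)) + (H(87, k) - 9772)) = √((2/111 + 1/((6/11)*(-57))) + (6*61*87 - 9772)) = √((2/111 - 1/57/(6*(1/11))) + (31842 - 9772)) = √((2/111 - 1/57/(6/11)) + 22070) = √((2/111 + (11/6)*(-1/57)) + 22070) = √((2/111 - 11/342) + 22070) = √(-179/12654 + 22070) = √(279273601/12654) = √392658683006/4218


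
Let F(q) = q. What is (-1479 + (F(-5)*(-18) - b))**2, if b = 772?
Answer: 4669921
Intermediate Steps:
(-1479 + (F(-5)*(-18) - b))**2 = (-1479 + (-5*(-18) - 1*772))**2 = (-1479 + (90 - 772))**2 = (-1479 - 682)**2 = (-2161)**2 = 4669921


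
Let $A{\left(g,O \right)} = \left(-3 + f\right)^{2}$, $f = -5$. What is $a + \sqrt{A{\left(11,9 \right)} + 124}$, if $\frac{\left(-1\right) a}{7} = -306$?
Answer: $2142 + 2 \sqrt{47} \approx 2155.7$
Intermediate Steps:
$a = 2142$ ($a = \left(-7\right) \left(-306\right) = 2142$)
$A{\left(g,O \right)} = 64$ ($A{\left(g,O \right)} = \left(-3 - 5\right)^{2} = \left(-8\right)^{2} = 64$)
$a + \sqrt{A{\left(11,9 \right)} + 124} = 2142 + \sqrt{64 + 124} = 2142 + \sqrt{188} = 2142 + 2 \sqrt{47}$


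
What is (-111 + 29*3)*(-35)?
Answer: 840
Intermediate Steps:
(-111 + 29*3)*(-35) = (-111 + 87)*(-35) = -24*(-35) = 840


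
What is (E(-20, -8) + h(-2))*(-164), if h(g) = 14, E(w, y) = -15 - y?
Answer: -1148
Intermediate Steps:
(E(-20, -8) + h(-2))*(-164) = ((-15 - 1*(-8)) + 14)*(-164) = ((-15 + 8) + 14)*(-164) = (-7 + 14)*(-164) = 7*(-164) = -1148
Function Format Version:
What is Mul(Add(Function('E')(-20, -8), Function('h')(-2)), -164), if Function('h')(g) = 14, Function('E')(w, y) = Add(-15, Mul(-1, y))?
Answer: -1148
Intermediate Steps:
Mul(Add(Function('E')(-20, -8), Function('h')(-2)), -164) = Mul(Add(Add(-15, Mul(-1, -8)), 14), -164) = Mul(Add(Add(-15, 8), 14), -164) = Mul(Add(-7, 14), -164) = Mul(7, -164) = -1148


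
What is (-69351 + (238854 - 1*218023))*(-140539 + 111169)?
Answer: 1425032400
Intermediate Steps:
(-69351 + (238854 - 1*218023))*(-140539 + 111169) = (-69351 + (238854 - 218023))*(-29370) = (-69351 + 20831)*(-29370) = -48520*(-29370) = 1425032400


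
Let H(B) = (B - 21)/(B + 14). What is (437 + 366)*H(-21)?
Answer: 4818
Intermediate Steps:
H(B) = (-21 + B)/(14 + B)
(437 + 366)*H(-21) = (437 + 366)*((-21 - 21)/(14 - 21)) = 803*(-42/(-7)) = 803*(-1/7*(-42)) = 803*6 = 4818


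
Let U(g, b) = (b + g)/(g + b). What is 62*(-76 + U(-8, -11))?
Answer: -4650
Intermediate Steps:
U(g, b) = 1 (U(g, b) = (b + g)/(b + g) = 1)
62*(-76 + U(-8, -11)) = 62*(-76 + 1) = 62*(-75) = -4650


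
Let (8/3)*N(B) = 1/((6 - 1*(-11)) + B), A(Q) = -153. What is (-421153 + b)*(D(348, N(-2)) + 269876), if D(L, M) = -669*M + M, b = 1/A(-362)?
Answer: -5796254832371/51 ≈ -1.1365e+11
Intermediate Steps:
b = -1/153 (b = 1/(-153) = -1/153 ≈ -0.0065359)
N(B) = 3/(8*(17 + B)) (N(B) = 3/(8*((6 - 1*(-11)) + B)) = 3/(8*((6 + 11) + B)) = 3/(8*(17 + B)))
D(L, M) = -668*M
(-421153 + b)*(D(348, N(-2)) + 269876) = (-421153 - 1/153)*(-501/(2*(17 - 2)) + 269876) = -64436410*(-501/(2*15) + 269876)/153 = -64436410*(-668*1/40 + 269876)/153 = -64436410*(-167/10 + 269876)/153 = -64436410/153*2698593/10 = -5796254832371/51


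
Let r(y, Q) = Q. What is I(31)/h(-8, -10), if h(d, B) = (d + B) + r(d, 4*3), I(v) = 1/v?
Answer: -1/186 ≈ -0.0053763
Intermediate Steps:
h(d, B) = 12 + B + d (h(d, B) = (d + B) + 4*3 = (B + d) + 12 = 12 + B + d)
I(31)/h(-8, -10) = 1/(12 - 10 - 8*31) = (1/31)/(-6) = -⅙*1/31 = -1/186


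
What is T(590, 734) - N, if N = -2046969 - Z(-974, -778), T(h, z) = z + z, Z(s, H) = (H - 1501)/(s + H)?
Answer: 3588863903/1752 ≈ 2.0484e+6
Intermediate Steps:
Z(s, H) = (-1501 + H)/(H + s)
T(h, z) = 2*z
N = -3586291967/1752 (N = -2046969 - (-1501 - 778)/(-778 - 974) = -2046969 - (-2279)/(-1752) = -2046969 - (-1)*(-2279)/1752 = -2046969 - 1*2279/1752 = -2046969 - 2279/1752 = -3586291967/1752 ≈ -2.0470e+6)
T(590, 734) - N = 2*734 - 1*(-3586291967/1752) = 1468 + 3586291967/1752 = 3588863903/1752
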